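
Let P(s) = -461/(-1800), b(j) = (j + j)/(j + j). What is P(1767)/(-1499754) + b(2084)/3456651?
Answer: 368680363/3110475698312400 ≈ 1.1853e-7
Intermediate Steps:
b(j) = 1 (b(j) = (2*j)/((2*j)) = (2*j)*(1/(2*j)) = 1)
P(s) = 461/1800 (P(s) = -461*(-1/1800) = 461/1800)
P(1767)/(-1499754) + b(2084)/3456651 = (461/1800)/(-1499754) + 1/3456651 = (461/1800)*(-1/1499754) + 1*(1/3456651) = -461/2699557200 + 1/3456651 = 368680363/3110475698312400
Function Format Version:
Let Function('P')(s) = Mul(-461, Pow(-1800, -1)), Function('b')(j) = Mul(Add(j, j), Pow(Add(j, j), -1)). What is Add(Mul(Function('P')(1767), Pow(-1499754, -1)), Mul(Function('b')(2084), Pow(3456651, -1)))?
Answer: Rational(368680363, 3110475698312400) ≈ 1.1853e-7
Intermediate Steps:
Function('b')(j) = 1 (Function('b')(j) = Mul(Mul(2, j), Pow(Mul(2, j), -1)) = Mul(Mul(2, j), Mul(Rational(1, 2), Pow(j, -1))) = 1)
Function('P')(s) = Rational(461, 1800) (Function('P')(s) = Mul(-461, Rational(-1, 1800)) = Rational(461, 1800))
Add(Mul(Function('P')(1767), Pow(-1499754, -1)), Mul(Function('b')(2084), Pow(3456651, -1))) = Add(Mul(Rational(461, 1800), Pow(-1499754, -1)), Mul(1, Pow(3456651, -1))) = Add(Mul(Rational(461, 1800), Rational(-1, 1499754)), Mul(1, Rational(1, 3456651))) = Add(Rational(-461, 2699557200), Rational(1, 3456651)) = Rational(368680363, 3110475698312400)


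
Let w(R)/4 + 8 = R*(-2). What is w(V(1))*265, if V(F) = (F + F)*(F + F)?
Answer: -16960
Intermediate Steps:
V(F) = 4*F² (V(F) = (2*F)*(2*F) = 4*F²)
w(R) = -32 - 8*R (w(R) = -32 + 4*(R*(-2)) = -32 + 4*(-2*R) = -32 - 8*R)
w(V(1))*265 = (-32 - 32*1²)*265 = (-32 - 32)*265 = -64*265 = -16960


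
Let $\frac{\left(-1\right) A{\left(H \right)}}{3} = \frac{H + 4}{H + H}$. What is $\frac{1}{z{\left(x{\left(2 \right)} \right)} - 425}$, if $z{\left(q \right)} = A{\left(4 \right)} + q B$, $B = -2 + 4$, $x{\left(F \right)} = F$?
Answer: $- \frac{1}{424} \approx -0.0023585$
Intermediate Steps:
$A{\left(H \right)} = - \frac{3 \left(4 + H\right)}{2 H}$ ($A{\left(H \right)} = - 3 \frac{H + 4}{H + H} = - 3 \frac{4 + H}{2 H} = - \frac{3 \left(4 + H\right)}{2 H}$)
$B = 2$
$z{\left(q \right)} = -3 + 2 q$ ($z{\left(q \right)} = \left(- \frac{3}{2} - \frac{6}{4}\right) + q 2 = \left(- \frac{3}{2} - \frac{3}{2}\right) + 2 q = -3 + 2 q$)
$\frac{1}{z{\left(x{\left(2 \right)} \right)} - 425} = \frac{1}{\left(-3 + 2 \cdot 2\right) - 425} = \frac{1}{\left(-3 + 4\right) - 425} = \frac{1}{1 - 425} = \frac{1}{-424} = - \frac{1}{424}$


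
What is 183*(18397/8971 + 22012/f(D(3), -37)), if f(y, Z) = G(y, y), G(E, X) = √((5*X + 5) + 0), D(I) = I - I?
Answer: 3366651/8971 + 4028196*√5/5 ≈ 1.8018e+6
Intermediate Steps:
D(I) = 0
G(E, X) = √(5 + 5*X) (G(E, X) = √((5 + 5*X) + 0) = √(5 + 5*X))
f(y, Z) = √(5 + 5*y)
183*(18397/8971 + 22012/f(D(3), -37)) = 183*(18397/8971 + 22012/(√(5 + 5*0))) = 183*(18397*(1/8971) + 22012/(√(5 + 0))) = 183*(18397/8971 + 22012/(√5)) = 183*(18397/8971 + 22012*(√5/5)) = 183*(18397/8971 + 22012*√5/5) = 3366651/8971 + 4028196*√5/5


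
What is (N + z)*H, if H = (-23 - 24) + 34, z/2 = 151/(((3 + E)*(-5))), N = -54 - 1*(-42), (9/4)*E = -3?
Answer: 15678/25 ≈ 627.12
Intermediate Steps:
E = -4/3 (E = (4/9)*(-3) = -4/3 ≈ -1.3333)
N = -12 (N = -54 + 42 = -12)
z = -906/25 (z = 2*(151/(((3 - 4/3)*(-5)))) = 2*(151/(((5/3)*(-5)))) = 2*(151/(-25/3)) = 2*(151*(-3/25)) = 2*(-453/25) = -906/25 ≈ -36.240)
H = -13 (H = -47 + 34 = -13)
(N + z)*H = (-12 - 906/25)*(-13) = -1206/25*(-13) = 15678/25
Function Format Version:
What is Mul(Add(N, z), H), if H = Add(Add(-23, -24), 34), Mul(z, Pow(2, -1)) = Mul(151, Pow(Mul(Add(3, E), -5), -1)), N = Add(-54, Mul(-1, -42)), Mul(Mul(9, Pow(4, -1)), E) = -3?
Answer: Rational(15678, 25) ≈ 627.12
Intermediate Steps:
E = Rational(-4, 3) (E = Mul(Rational(4, 9), -3) = Rational(-4, 3) ≈ -1.3333)
N = -12 (N = Add(-54, 42) = -12)
z = Rational(-906, 25) (z = Mul(2, Mul(151, Pow(Mul(Add(3, Rational(-4, 3)), -5), -1))) = Mul(2, Mul(151, Pow(Mul(Rational(5, 3), -5), -1))) = Mul(2, Mul(151, Pow(Rational(-25, 3), -1))) = Mul(2, Mul(151, Rational(-3, 25))) = Mul(2, Rational(-453, 25)) = Rational(-906, 25) ≈ -36.240)
H = -13 (H = Add(-47, 34) = -13)
Mul(Add(N, z), H) = Mul(Add(-12, Rational(-906, 25)), -13) = Mul(Rational(-1206, 25), -13) = Rational(15678, 25)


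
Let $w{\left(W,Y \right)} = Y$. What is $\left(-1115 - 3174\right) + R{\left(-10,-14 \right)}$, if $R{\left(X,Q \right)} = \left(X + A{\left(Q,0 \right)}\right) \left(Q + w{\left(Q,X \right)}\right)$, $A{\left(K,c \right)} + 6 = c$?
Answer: $-3905$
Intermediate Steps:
$A{\left(K,c \right)} = -6 + c$
$R{\left(X,Q \right)} = \left(-6 + X\right) \left(Q + X\right)$ ($R{\left(X,Q \right)} = \left(X + \left(-6 + 0\right)\right) \left(Q + X\right) = \left(X - 6\right) \left(Q + X\right) = \left(-6 + X\right) \left(Q + X\right)$)
$\left(-1115 - 3174\right) + R{\left(-10,-14 \right)} = \left(-1115 - 3174\right) - \left(-284 - 100\right) = -4289 + \left(100 + 84 + 60 + 140\right) = -4289 + 384 = -3905$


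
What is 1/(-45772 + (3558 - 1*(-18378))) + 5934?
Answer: 141442823/23836 ≈ 5934.0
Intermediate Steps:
1/(-45772 + (3558 - 1*(-18378))) + 5934 = 1/(-45772 + (3558 + 18378)) + 5934 = 1/(-45772 + 21936) + 5934 = 1/(-23836) + 5934 = -1/23836 + 5934 = 141442823/23836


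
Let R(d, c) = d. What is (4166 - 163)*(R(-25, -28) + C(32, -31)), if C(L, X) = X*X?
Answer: 3746808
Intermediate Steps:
C(L, X) = X²
(4166 - 163)*(R(-25, -28) + C(32, -31)) = (4166 - 163)*(-25 + (-31)²) = 4003*(-25 + 961) = 4003*936 = 3746808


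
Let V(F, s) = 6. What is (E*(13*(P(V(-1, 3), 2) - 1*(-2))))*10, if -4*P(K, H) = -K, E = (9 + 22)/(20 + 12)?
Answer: 14105/32 ≈ 440.78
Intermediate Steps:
E = 31/32 ≈ 0.96875
P(K, H) = K/4 (P(K, H) = -(-1)*K/4 = K/4)
(E*(13*(P(V(-1, 3), 2) - 1*(-2))))*10 = (31*(13*((¼)*6 - 1*(-2)))/32)*10 = (31*(13*(3/2 + 2))/32)*10 = (31*(13*(7/2))/32)*10 = ((31/32)*(91/2))*10 = (2821/64)*10 = 14105/32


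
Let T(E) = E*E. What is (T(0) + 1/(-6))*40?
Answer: -20/3 ≈ -6.6667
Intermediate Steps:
T(E) = E**2
(T(0) + 1/(-6))*40 = (0**2 + 1/(-6))*40 = (0 - 1/6)*40 = -1/6*40 = -20/3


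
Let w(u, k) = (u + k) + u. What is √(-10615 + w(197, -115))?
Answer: 4*I*√646 ≈ 101.67*I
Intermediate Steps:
w(u, k) = k + 2*u (w(u, k) = (k + u) + u = k + 2*u)
√(-10615 + w(197, -115)) = √(-10615 + (-115 + 2*197)) = √(-10615 + (-115 + 394)) = √(-10615 + 279) = √(-10336) = 4*I*√646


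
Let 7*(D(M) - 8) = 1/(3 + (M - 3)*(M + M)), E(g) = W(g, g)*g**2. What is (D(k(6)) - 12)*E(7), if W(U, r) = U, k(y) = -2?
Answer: -31507/23 ≈ -1369.9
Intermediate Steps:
E(g) = g**3 (E(g) = g*g**2 = g**3)
D(M) = 8 + 1/(7*(3 + 2*M*(-3 + M))) (D(M) = 8 + 1/(7*(3 + (M - 3)*(M + M))) = 8 + 1/(7*(3 + (-3 + M)*(2*M))) = 8 + 1/(7*(3 + 2*M*(-3 + M))))
(D(k(6)) - 12)*E(7) = ((169 - 336*(-2) + 112*(-2)**2)/(7*(3 - 6*(-2) + 2*(-2)**2)) - 12)*7**3 = ((169 + 672 + 112*4)/(7*(3 + 12 + 2*4)) - 12)*343 = ((169 + 672 + 448)/(7*(3 + 12 + 8)) - 12)*343 = ((1/7)*1289/23 - 12)*343 = ((1/7)*(1/23)*1289 - 12)*343 = (1289/161 - 12)*343 = -643/161*343 = -31507/23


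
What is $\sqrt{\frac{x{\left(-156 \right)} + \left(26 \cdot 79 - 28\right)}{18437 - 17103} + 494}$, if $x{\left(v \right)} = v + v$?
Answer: $\frac{\sqrt{220346785}}{667} \approx 22.255$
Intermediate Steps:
$x{\left(v \right)} = 2 v$
$\sqrt{\frac{x{\left(-156 \right)} + \left(26 \cdot 79 - 28\right)}{18437 - 17103} + 494} = \sqrt{\frac{2 \left(-156\right) + \left(26 \cdot 79 - 28\right)}{18437 - 17103} + 494} = \sqrt{\frac{-312 + \left(2054 - 28\right)}{1334} + 494} = \sqrt{\left(-312 + 2026\right) \frac{1}{1334} + 494} = \sqrt{1714 \cdot \frac{1}{1334} + 494} = \sqrt{\frac{857}{667} + 494} = \sqrt{\frac{330355}{667}} = \frac{\sqrt{220346785}}{667}$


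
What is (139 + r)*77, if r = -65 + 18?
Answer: 7084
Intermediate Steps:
r = -47
(139 + r)*77 = (139 - 47)*77 = 92*77 = 7084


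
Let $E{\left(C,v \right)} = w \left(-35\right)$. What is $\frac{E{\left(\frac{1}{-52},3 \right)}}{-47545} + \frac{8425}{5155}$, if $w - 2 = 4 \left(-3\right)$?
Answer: $\frac{15950495}{9803779} \approx 1.627$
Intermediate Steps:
$w = -10$ ($w = 2 + 4 \left(-3\right) = 2 - 12 = -10$)
$E{\left(C,v \right)} = 350$ ($E{\left(C,v \right)} = \left(-10\right) \left(-35\right) = 350$)
$\frac{E{\left(\frac{1}{-52},3 \right)}}{-47545} + \frac{8425}{5155} = \frac{350}{-47545} + \frac{8425}{5155} = 350 \left(- \frac{1}{47545}\right) + 8425 \cdot \frac{1}{5155} = - \frac{70}{9509} + \frac{1685}{1031} = \frac{15950495}{9803779}$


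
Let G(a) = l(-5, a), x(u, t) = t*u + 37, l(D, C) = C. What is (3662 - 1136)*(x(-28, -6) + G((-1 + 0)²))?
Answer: 520356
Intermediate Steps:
x(u, t) = 37 + t*u
G(a) = a
(3662 - 1136)*(x(-28, -6) + G((-1 + 0)²)) = (3662 - 1136)*((37 - 6*(-28)) + (-1 + 0)²) = 2526*((37 + 168) + (-1)²) = 2526*(205 + 1) = 2526*206 = 520356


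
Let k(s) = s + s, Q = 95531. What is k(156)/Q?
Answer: 312/95531 ≈ 0.0032660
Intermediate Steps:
k(s) = 2*s
k(156)/Q = (2*156)/95531 = 312*(1/95531) = 312/95531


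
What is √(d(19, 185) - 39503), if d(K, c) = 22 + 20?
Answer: I*√39461 ≈ 198.65*I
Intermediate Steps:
d(K, c) = 42
√(d(19, 185) - 39503) = √(42 - 39503) = √(-39461) = I*√39461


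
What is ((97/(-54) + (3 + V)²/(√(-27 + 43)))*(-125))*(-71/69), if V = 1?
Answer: 1056125/3726 ≈ 283.45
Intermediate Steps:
((97/(-54) + (3 + V)²/(√(-27 + 43)))*(-125))*(-71/69) = ((97/(-54) + (3 + 1)²/(√(-27 + 43)))*(-125))*(-71/69) = ((97*(-1/54) + 4²/(√16))*(-125))*(-71*1/69) = ((-97/54 + 16/4)*(-125))*(-71/69) = ((-97/54 + 16*(¼))*(-125))*(-71/69) = ((-97/54 + 4)*(-125))*(-71/69) = ((119/54)*(-125))*(-71/69) = -14875/54*(-71/69) = 1056125/3726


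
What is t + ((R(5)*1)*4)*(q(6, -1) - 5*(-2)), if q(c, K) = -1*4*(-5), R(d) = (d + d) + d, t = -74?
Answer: 1726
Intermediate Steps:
R(d) = 3*d (R(d) = 2*d + d = 3*d)
q(c, K) = 20 (q(c, K) = -4*(-5) = 20)
t + ((R(5)*1)*4)*(q(6, -1) - 5*(-2)) = -74 + (((3*5)*1)*4)*(20 - 5*(-2)) = -74 + ((15*1)*4)*(20 + 10) = -74 + (15*4)*30 = -74 + 60*30 = -74 + 1800 = 1726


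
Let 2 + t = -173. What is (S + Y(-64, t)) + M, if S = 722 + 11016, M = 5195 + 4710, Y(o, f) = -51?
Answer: 21592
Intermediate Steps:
t = -175 (t = -2 - 173 = -175)
M = 9905
S = 11738
(S + Y(-64, t)) + M = (11738 - 51) + 9905 = 11687 + 9905 = 21592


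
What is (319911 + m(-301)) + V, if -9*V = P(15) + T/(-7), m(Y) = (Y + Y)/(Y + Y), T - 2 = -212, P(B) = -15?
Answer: 959731/3 ≈ 3.1991e+5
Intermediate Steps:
T = -210 (T = 2 - 212 = -210)
m(Y) = 1 (m(Y) = (2*Y)/((2*Y)) = (2*Y)*(1/(2*Y)) = 1)
V = -5/3 (V = -(-15 - 210/(-7))/9 = -(-15 - ⅐*(-210))/9 = -(-15 + 30)/9 = -⅑*15 = -5/3 ≈ -1.6667)
(319911 + m(-301)) + V = (319911 + 1) - 5/3 = 319912 - 5/3 = 959731/3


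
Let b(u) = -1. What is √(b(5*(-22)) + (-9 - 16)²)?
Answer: 4*√39 ≈ 24.980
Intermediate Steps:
√(b(5*(-22)) + (-9 - 16)²) = √(-1 + (-9 - 16)²) = √(-1 + (-25)²) = √(-1 + 625) = √624 = 4*√39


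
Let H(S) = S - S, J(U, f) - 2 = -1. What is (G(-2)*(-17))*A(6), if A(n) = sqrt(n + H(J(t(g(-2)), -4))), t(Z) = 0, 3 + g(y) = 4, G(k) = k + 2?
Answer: 0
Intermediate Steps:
G(k) = 2 + k
g(y) = 1 (g(y) = -3 + 4 = 1)
J(U, f) = 1 (J(U, f) = 2 - 1 = 1)
H(S) = 0
A(n) = sqrt(n) (A(n) = sqrt(n + 0) = sqrt(n))
(G(-2)*(-17))*A(6) = ((2 - 2)*(-17))*sqrt(6) = (0*(-17))*sqrt(6) = 0*sqrt(6) = 0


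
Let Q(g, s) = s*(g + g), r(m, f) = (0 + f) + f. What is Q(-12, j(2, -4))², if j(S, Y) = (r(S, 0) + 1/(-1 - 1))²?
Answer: 36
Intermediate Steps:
r(m, f) = 2*f (r(m, f) = f + f = 2*f)
j(S, Y) = ¼ (j(S, Y) = (2*0 + 1/(-1 - 1))² = (0 + 1/(-2))² = (0 - ½)² = (-½)² = ¼)
Q(g, s) = 2*g*s (Q(g, s) = s*(2*g) = 2*g*s)
Q(-12, j(2, -4))² = (2*(-12)*(¼))² = (-6)² = 36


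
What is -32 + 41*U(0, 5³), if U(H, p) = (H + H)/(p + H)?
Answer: -32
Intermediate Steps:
U(H, p) = 2*H/(H + p) (U(H, p) = (2*H)/(H + p) = 2*H/(H + p))
-32 + 41*U(0, 5³) = -32 + 41*(2*0/(0 + 5³)) = -32 + 41*(2*0/(0 + 125)) = -32 + 41*(2*0/125) = -32 + 41*(2*0*(1/125)) = -32 + 41*0 = -32 + 0 = -32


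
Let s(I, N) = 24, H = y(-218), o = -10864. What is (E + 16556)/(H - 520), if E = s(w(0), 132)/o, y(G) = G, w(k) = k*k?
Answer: -22483045/1002204 ≈ -22.434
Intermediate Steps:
w(k) = k²
H = -218
E = -3/1358 (E = 24/(-10864) = 24*(-1/10864) = -3/1358 ≈ -0.0022091)
(E + 16556)/(H - 520) = (-3/1358 + 16556)/(-218 - 520) = (22483045/1358)/(-738) = (22483045/1358)*(-1/738) = -22483045/1002204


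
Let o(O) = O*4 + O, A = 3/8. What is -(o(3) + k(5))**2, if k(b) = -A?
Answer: -13689/64 ≈ -213.89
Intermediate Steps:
A = 3/8 (A = 3*(1/8) = 3/8 ≈ 0.37500)
o(O) = 5*O (o(O) = 4*O + O = 5*O)
k(b) = -3/8 (k(b) = -1*3/8 = -3/8)
-(o(3) + k(5))**2 = -(5*3 - 3/8)**2 = -(15 - 3/8)**2 = -(117/8)**2 = -1*13689/64 = -13689/64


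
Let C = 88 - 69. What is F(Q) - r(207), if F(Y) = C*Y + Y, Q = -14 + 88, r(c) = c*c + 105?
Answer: -41474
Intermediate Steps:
C = 19
r(c) = 105 + c² (r(c) = c² + 105 = 105 + c²)
Q = 74
F(Y) = 20*Y (F(Y) = 19*Y + Y = 20*Y)
F(Q) - r(207) = 20*74 - (105 + 207²) = 1480 - (105 + 42849) = 1480 - 1*42954 = 1480 - 42954 = -41474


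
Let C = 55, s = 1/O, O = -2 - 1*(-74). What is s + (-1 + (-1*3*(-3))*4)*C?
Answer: 138601/72 ≈ 1925.0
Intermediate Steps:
O = 72 (O = -2 + 74 = 72)
s = 1/72 ≈ 0.013889
s + (-1 + (-1*3*(-3))*4)*C = 1/72 + (-1 + (-1*3*(-3))*4)*55 = 1/72 + (-1 - 3*(-3)*4)*55 = 1/72 + (-1 + 9*4)*55 = 1/72 + (-1 + 36)*55 = 1/72 + 35*55 = 1/72 + 1925 = 138601/72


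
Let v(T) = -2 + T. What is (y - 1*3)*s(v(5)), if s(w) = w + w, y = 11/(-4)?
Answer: -69/2 ≈ -34.500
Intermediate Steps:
y = -11/4 (y = 11*(-¼) = -11/4 ≈ -2.7500)
s(w) = 2*w
(y - 1*3)*s(v(5)) = (-11/4 - 1*3)*(2*(-2 + 5)) = (-11/4 - 3)*(2*3) = -23/4*6 = -69/2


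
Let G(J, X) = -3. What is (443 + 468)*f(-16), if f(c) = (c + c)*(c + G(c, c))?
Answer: 553888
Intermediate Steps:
f(c) = 2*c*(-3 + c) (f(c) = (c + c)*(c - 3) = (2*c)*(-3 + c) = 2*c*(-3 + c))
(443 + 468)*f(-16) = (443 + 468)*(2*(-16)*(-3 - 16)) = 911*(2*(-16)*(-19)) = 911*608 = 553888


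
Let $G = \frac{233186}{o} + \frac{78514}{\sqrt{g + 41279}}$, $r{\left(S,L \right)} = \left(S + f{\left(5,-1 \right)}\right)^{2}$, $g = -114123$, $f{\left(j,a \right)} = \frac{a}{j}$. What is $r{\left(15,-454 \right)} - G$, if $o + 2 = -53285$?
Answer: $\frac{297629262}{1332175} + \frac{39257 i \sqrt{18211}}{18211} \approx 223.42 + 290.9 i$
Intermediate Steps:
$o = -53287$ ($o = -2 - 53285 = -53287$)
$r{\left(S,L \right)} = \left(- \frac{1}{5} + S\right)^{2}$ ($r{\left(S,L \right)} = \left(S - \frac{1}{5}\right)^{2} = \left(- \frac{1}{5} + S\right)^{2}$)
$G = - \frac{233186}{53287} - \frac{39257 i \sqrt{18211}}{18211}$ ($G = \frac{233186}{-53287} + \frac{78514}{\sqrt{-114123 + 41279}} = 233186 \left(- \frac{1}{53287}\right) + \frac{78514}{\sqrt{-72844}} = - \frac{233186}{53287} + \frac{78514}{2 i \sqrt{18211}} = - \frac{233186}{53287} + 78514 \left(- \frac{i \sqrt{18211}}{36422}\right) = - \frac{233186}{53287} - \frac{39257 i \sqrt{18211}}{18211} \approx -4.376 - 290.9 i$)
$r{\left(15,-454 \right)} - G = \frac{\left(-1 + 5 \cdot 15\right)^{2}}{25} - \left(- \frac{233186}{53287} - \frac{39257 i \sqrt{18211}}{18211}\right) = \frac{\left(-1 + 75\right)^{2}}{25} + \left(\frac{233186}{53287} + \frac{39257 i \sqrt{18211}}{18211}\right) = \frac{74^{2}}{25} + \left(\frac{233186}{53287} + \frac{39257 i \sqrt{18211}}{18211}\right) = \frac{1}{25} \cdot 5476 + \left(\frac{233186}{53287} + \frac{39257 i \sqrt{18211}}{18211}\right) = \frac{5476}{25} + \left(\frac{233186}{53287} + \frac{39257 i \sqrt{18211}}{18211}\right) = \frac{297629262}{1332175} + \frac{39257 i \sqrt{18211}}{18211}$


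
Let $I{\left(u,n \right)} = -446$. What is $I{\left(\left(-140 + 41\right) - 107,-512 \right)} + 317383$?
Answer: $316937$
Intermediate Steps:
$I{\left(\left(-140 + 41\right) - 107,-512 \right)} + 317383 = -446 + 317383 = 316937$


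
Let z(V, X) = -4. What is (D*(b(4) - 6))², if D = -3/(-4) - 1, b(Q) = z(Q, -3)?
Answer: 25/4 ≈ 6.2500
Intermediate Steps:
b(Q) = -4
D = -¼ (D = -3*(-¼) - 1 = ¾ - 1 = -¼ ≈ -0.25000)
(D*(b(4) - 6))² = (-(-4 - 6)/4)² = (-¼*(-10))² = (5/2)² = 25/4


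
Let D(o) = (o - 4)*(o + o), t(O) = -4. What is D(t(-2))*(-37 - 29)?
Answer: -4224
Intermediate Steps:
D(o) = 2*o*(-4 + o) (D(o) = (-4 + o)*(2*o) = 2*o*(-4 + o))
D(t(-2))*(-37 - 29) = (2*(-4)*(-4 - 4))*(-37 - 29) = (2*(-4)*(-8))*(-66) = 64*(-66) = -4224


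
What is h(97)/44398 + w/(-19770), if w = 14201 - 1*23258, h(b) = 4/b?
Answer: 6500834937/14190266770 ≈ 0.45812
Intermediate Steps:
w = -9057 (w = 14201 - 23258 = -9057)
h(97)/44398 + w/(-19770) = (4/97)/44398 - 9057/(-19770) = (4*(1/97))*(1/44398) - 9057*(-1/19770) = (4/97)*(1/44398) + 3019/6590 = 2/2153303 + 3019/6590 = 6500834937/14190266770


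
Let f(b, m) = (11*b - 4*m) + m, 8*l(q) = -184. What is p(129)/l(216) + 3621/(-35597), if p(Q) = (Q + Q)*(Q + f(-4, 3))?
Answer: -698069259/818731 ≈ -852.62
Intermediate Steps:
l(q) = -23 (l(q) = (1/8)*(-184) = -23)
f(b, m) = -3*m + 11*b (f(b, m) = (-4*m + 11*b) + m = -3*m + 11*b)
p(Q) = 2*Q*(-53 + Q) (p(Q) = (Q + Q)*(Q + (-3*3 + 11*(-4))) = (2*Q)*(Q + (-9 - 44)) = (2*Q)*(Q - 53) = (2*Q)*(-53 + Q) = 2*Q*(-53 + Q))
p(129)/l(216) + 3621/(-35597) = (2*129*(-53 + 129))/(-23) + 3621/(-35597) = (2*129*76)*(-1/23) + 3621*(-1/35597) = 19608*(-1/23) - 3621/35597 = -19608/23 - 3621/35597 = -698069259/818731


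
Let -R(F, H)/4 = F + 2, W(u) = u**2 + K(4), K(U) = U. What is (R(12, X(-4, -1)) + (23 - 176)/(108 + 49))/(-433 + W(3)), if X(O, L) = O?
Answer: 1789/13188 ≈ 0.13565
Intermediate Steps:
W(u) = 4 + u**2 (W(u) = u**2 + 4 = 4 + u**2)
R(F, H) = -8 - 4*F (R(F, H) = -4*(F + 2) = -4*(2 + F) = -8 - 4*F)
(R(12, X(-4, -1)) + (23 - 176)/(108 + 49))/(-433 + W(3)) = ((-8 - 4*12) + (23 - 176)/(108 + 49))/(-433 + (4 + 3**2)) = ((-8 - 48) - 153/157)/(-433 + (4 + 9)) = (-56 - 153*1/157)/(-433 + 13) = (-56 - 153/157)/(-420) = -8945/157*(-1/420) = 1789/13188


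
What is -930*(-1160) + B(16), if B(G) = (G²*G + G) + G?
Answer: 1082928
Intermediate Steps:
B(G) = G³ + 2*G (B(G) = (G³ + G) + G = (G + G³) + G = G³ + 2*G)
-930*(-1160) + B(16) = -930*(-1160) + 16*(2 + 16²) = 1078800 + 16*(2 + 256) = 1078800 + 16*258 = 1078800 + 4128 = 1082928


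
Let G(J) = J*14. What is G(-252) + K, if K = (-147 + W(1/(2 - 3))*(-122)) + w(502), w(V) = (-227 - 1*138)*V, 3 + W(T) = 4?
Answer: -187027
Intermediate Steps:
W(T) = 1 (W(T) = -3 + 4 = 1)
w(V) = -365*V (w(V) = (-227 - 138)*V = -365*V)
G(J) = 14*J
K = -183499 (K = (-147 + 1*(-122)) - 365*502 = (-147 - 122) - 183230 = -269 - 183230 = -183499)
G(-252) + K = 14*(-252) - 183499 = -3528 - 183499 = -187027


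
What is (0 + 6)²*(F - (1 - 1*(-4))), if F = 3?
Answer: -72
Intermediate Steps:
(0 + 6)²*(F - (1 - 1*(-4))) = (0 + 6)²*(3 - (1 - 1*(-4))) = 6²*(3 - (1 + 4)) = 36*(3 - 1*5) = 36*(3 - 5) = 36*(-2) = -72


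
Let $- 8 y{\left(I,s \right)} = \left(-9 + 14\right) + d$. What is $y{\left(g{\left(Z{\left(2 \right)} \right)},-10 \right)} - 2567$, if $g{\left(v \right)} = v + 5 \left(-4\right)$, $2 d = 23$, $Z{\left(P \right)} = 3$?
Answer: $- \frac{41105}{16} \approx -2569.1$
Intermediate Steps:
$d = \frac{23}{2}$ ($d = \frac{1}{2} \cdot 23 = \frac{23}{2} \approx 11.5$)
$g{\left(v \right)} = -20 + v$ ($g{\left(v \right)} = v - 20 = -20 + v$)
$y{\left(I,s \right)} = - \frac{33}{16}$ ($y{\left(I,s \right)} = - \frac{\left(-9 + 14\right) + \frac{23}{2}}{8} = - \frac{5 + \frac{23}{2}}{8} = \left(- \frac{1}{8}\right) \frac{33}{2} = - \frac{33}{16}$)
$y{\left(g{\left(Z{\left(2 \right)} \right)},-10 \right)} - 2567 = - \frac{33}{16} - 2567 = - \frac{41105}{16}$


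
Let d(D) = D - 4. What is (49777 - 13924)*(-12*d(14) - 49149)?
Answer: -1766441457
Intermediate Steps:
d(D) = -4 + D
(49777 - 13924)*(-12*d(14) - 49149) = (49777 - 13924)*(-12*(-4 + 14) - 49149) = 35853*(-12*10 - 49149) = 35853*(-120 - 49149) = 35853*(-49269) = -1766441457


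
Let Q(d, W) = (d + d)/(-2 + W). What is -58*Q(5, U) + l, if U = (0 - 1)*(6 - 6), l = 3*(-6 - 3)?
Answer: 263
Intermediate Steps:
l = -27 (l = 3*(-9) = -27)
U = 0 (U = -1*0 = 0)
Q(d, W) = 2*d/(-2 + W) (Q(d, W) = (2*d)/(-2 + W) = 2*d/(-2 + W))
-58*Q(5, U) + l = -116*5/(-2 + 0) - 27 = -116*5/(-2) - 27 = -116*5*(-1)/2 - 27 = -58*(-5) - 27 = 290 - 27 = 263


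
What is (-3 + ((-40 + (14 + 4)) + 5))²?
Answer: 400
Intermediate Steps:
(-3 + ((-40 + (14 + 4)) + 5))² = (-3 + ((-40 + 18) + 5))² = (-3 + (-22 + 5))² = (-3 - 17)² = (-20)² = 400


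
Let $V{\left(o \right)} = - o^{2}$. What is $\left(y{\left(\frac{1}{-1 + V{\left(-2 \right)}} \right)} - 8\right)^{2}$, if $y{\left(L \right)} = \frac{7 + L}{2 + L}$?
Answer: $\frac{1444}{81} \approx 17.827$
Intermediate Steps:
$y{\left(L \right)} = \frac{7 + L}{2 + L}$
$\left(y{\left(\frac{1}{-1 + V{\left(-2 \right)}} \right)} - 8\right)^{2} = \left(\frac{7 + \frac{1}{-1 - \left(-2\right)^{2}}}{2 + \frac{1}{-1 - \left(-2\right)^{2}}} - 8\right)^{2} = \left(\frac{7 + \frac{1}{-1 - 4}}{2 + \frac{1}{-1 - 4}} - 8\right)^{2} = \left(\frac{7 + \frac{1}{-5}}{2 + \frac{1}{-5}} - 8\right)^{2} = \left(\frac{7 - \frac{1}{5}}{2 - \frac{1}{5}} - 8\right)^{2} = \left(\frac{1}{\frac{9}{5}} \cdot \frac{34}{5} - 8\right)^{2} = \left(\frac{5}{9} \cdot \frac{34}{5} - 8\right)^{2} = \left(\frac{34}{9} - 8\right)^{2} = \left(- \frac{38}{9}\right)^{2} = \frac{1444}{81}$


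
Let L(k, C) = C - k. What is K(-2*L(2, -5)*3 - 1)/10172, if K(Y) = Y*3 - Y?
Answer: 41/5086 ≈ 0.0080613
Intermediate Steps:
K(Y) = 2*Y (K(Y) = 3*Y - Y = 2*Y)
K(-2*L(2, -5)*3 - 1)/10172 = (2*(-2*(-5 - 1*2)*3 - 1))/10172 = (2*(-2*(-5 - 2)*3 - 1))*(1/10172) = (2*(-(-14)*3 - 1))*(1/10172) = (2*(-2*(-21) - 1))*(1/10172) = (2*(42 - 1))*(1/10172) = (2*41)*(1/10172) = 82*(1/10172) = 41/5086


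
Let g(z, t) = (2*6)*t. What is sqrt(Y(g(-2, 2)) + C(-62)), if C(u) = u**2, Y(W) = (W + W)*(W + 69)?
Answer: 2*sqrt(2077) ≈ 91.148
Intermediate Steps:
g(z, t) = 12*t
Y(W) = 2*W*(69 + W) (Y(W) = (2*W)*(69 + W) = 2*W*(69 + W))
sqrt(Y(g(-2, 2)) + C(-62)) = sqrt(2*(12*2)*(69 + 12*2) + (-62)**2) = sqrt(2*24*(69 + 24) + 3844) = sqrt(2*24*93 + 3844) = sqrt(4464 + 3844) = sqrt(8308) = 2*sqrt(2077)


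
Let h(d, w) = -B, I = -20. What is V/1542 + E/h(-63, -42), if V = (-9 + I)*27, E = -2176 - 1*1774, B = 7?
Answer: 2028473/3598 ≈ 563.78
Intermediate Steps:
E = -3950 (E = -2176 - 1774 = -3950)
h(d, w) = -7 (h(d, w) = -1*7 = -7)
V = -783 (V = (-9 - 20)*27 = -29*27 = -783)
V/1542 + E/h(-63, -42) = -783/1542 - 3950/(-7) = -783*1/1542 - 3950*(-1/7) = -261/514 + 3950/7 = 2028473/3598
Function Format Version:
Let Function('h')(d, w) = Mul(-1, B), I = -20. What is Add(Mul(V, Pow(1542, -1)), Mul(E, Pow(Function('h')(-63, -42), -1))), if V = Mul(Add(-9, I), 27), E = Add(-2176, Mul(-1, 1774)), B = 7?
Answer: Rational(2028473, 3598) ≈ 563.78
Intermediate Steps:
E = -3950 (E = Add(-2176, -1774) = -3950)
Function('h')(d, w) = -7 (Function('h')(d, w) = Mul(-1, 7) = -7)
V = -783 (V = Mul(Add(-9, -20), 27) = Mul(-29, 27) = -783)
Add(Mul(V, Pow(1542, -1)), Mul(E, Pow(Function('h')(-63, -42), -1))) = Add(Mul(-783, Pow(1542, -1)), Mul(-3950, Pow(-7, -1))) = Add(Mul(-783, Rational(1, 1542)), Mul(-3950, Rational(-1, 7))) = Add(Rational(-261, 514), Rational(3950, 7)) = Rational(2028473, 3598)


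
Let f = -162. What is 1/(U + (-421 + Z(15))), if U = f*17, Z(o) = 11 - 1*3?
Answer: -1/3167 ≈ -0.00031576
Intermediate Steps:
Z(o) = 8 (Z(o) = 11 - 3 = 8)
U = -2754 (U = -162*17 = -2754)
1/(U + (-421 + Z(15))) = 1/(-2754 + (-421 + 8)) = 1/(-2754 - 413) = 1/(-3167) = -1/3167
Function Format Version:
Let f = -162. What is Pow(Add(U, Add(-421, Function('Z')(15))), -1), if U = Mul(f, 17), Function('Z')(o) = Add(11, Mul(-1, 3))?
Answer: Rational(-1, 3167) ≈ -0.00031576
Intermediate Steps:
Function('Z')(o) = 8 (Function('Z')(o) = Add(11, -3) = 8)
U = -2754 (U = Mul(-162, 17) = -2754)
Pow(Add(U, Add(-421, Function('Z')(15))), -1) = Pow(Add(-2754, Add(-421, 8)), -1) = Pow(Add(-2754, -413), -1) = Pow(-3167, -1) = Rational(-1, 3167)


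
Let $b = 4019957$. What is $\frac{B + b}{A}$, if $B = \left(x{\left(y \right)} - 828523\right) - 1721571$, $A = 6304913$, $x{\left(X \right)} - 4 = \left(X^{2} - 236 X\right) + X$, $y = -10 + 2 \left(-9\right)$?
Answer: $\frac{1477231}{6304913} \approx 0.2343$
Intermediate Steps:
$y = -28$ ($y = -10 - 18 = -28$)
$x{\left(X \right)} = 4 + X^{2} - 235 X$ ($x{\left(X \right)} = 4 + \left(\left(X^{2} - 236 X\right) + X\right) = 4 + \left(X^{2} - 235 X\right) = 4 + X^{2} - 235 X$)
$B = -2542726$ ($B = \left(\left(4 + \left(-28\right)^{2} - -6580\right) - 828523\right) - 1721571 = \left(\left(4 + 784 + 6580\right) - 828523\right) - 1721571 = \left(7368 - 828523\right) - 1721571 = -821155 - 1721571 = -2542726$)
$\frac{B + b}{A} = \frac{-2542726 + 4019957}{6304913} = 1477231 \cdot \frac{1}{6304913} = \frac{1477231}{6304913}$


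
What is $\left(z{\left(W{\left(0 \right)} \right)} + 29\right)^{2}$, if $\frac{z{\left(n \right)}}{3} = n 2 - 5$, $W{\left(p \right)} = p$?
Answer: $196$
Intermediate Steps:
$z{\left(n \right)} = -15 + 6 n$ ($z{\left(n \right)} = 3 \left(n 2 - 5\right) = 3 \left(2 n + \left(-5 + 0\right)\right) = 3 \left(2 n - 5\right) = 3 \left(-5 + 2 n\right) = -15 + 6 n$)
$\left(z{\left(W{\left(0 \right)} \right)} + 29\right)^{2} = \left(\left(-15 + 6 \cdot 0\right) + 29\right)^{2} = \left(\left(-15 + 0\right) + 29\right)^{2} = \left(-15 + 29\right)^{2} = 14^{2} = 196$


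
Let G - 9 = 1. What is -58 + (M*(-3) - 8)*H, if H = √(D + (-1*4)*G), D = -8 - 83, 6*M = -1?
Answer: -58 - 15*I*√131/2 ≈ -58.0 - 85.841*I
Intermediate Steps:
G = 10 (G = 9 + 1 = 10)
M = -⅙ (M = (⅙)*(-1) = -⅙ ≈ -0.16667)
D = -91
H = I*√131 (H = √(-91 - 1*4*10) = √(-91 - 4*10) = √(-91 - 40) = √(-131) = I*√131 ≈ 11.446*I)
-58 + (M*(-3) - 8)*H = -58 + (-⅙*(-3) - 8)*(I*√131) = -58 + (½ - 8)*(I*√131) = -58 - 15*I*√131/2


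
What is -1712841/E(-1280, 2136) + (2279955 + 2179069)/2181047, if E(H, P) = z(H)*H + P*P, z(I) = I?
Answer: 1839550566229/1040341970624 ≈ 1.7682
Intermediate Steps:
E(H, P) = H² + P² (E(H, P) = H*H + P*P = H² + P²)
-1712841/E(-1280, 2136) + (2279955 + 2179069)/2181047 = -1712841/((-1280)² + 2136²) + (2279955 + 2179069)/2181047 = -1712841/(1638400 + 4562496) + 4459024*(1/2181047) = -1712841/6200896 + 4459024/2181047 = -1712841*1/6200896 + 4459024/2181047 = -131757/476992 + 4459024/2181047 = 1839550566229/1040341970624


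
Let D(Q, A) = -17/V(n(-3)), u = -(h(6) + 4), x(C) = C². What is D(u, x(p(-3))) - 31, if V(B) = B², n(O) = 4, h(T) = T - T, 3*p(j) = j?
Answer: -513/16 ≈ -32.063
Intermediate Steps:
p(j) = j/3
h(T) = 0
u = -4 (u = -(0 + 4) = -1*4 = -4)
D(Q, A) = -17/16 (D(Q, A) = -17/(4²) = -17/16)
D(u, x(p(-3))) - 31 = -17/16 - 31 = -513/16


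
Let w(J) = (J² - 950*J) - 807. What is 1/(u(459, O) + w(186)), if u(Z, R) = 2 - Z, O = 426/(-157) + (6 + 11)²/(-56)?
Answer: -1/143368 ≈ -6.9751e-6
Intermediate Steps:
O = -69229/8792 (O = 426*(-1/157) + 17²*(-1/56) = -426/157 + 289*(-1/56) = -426/157 - 289/56 = -69229/8792 ≈ -7.8741)
w(J) = -807 + J² - 950*J
1/(u(459, O) + w(186)) = 1/((2 - 1*459) + (-807 + 186² - 950*186)) = 1/((2 - 459) + (-807 + 34596 - 176700)) = 1/(-457 - 142911) = 1/(-143368) = -1/143368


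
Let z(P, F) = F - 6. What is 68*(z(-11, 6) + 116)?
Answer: 7888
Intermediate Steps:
z(P, F) = -6 + F
68*(z(-11, 6) + 116) = 68*((-6 + 6) + 116) = 68*(0 + 116) = 68*116 = 7888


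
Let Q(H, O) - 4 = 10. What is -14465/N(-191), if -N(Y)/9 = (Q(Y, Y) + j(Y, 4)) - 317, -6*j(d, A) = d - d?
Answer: -14465/2727 ≈ -5.3044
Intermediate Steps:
j(d, A) = 0 (j(d, A) = -(d - d)/6 = -⅙*0 = 0)
Q(H, O) = 14 (Q(H, O) = 4 + 10 = 14)
N(Y) = 2727 (N(Y) = -9*((14 + 0) - 317) = -9*(14 - 317) = -9*(-303) = 2727)
-14465/N(-191) = -14465/2727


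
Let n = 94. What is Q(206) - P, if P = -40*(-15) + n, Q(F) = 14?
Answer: -680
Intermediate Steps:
P = 694 (P = -40*(-15) + 94 = 600 + 94 = 694)
Q(206) - P = 14 - 1*694 = 14 - 694 = -680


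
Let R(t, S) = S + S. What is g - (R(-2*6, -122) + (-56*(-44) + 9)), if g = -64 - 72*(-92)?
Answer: 4331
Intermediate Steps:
g = 6560 (g = -64 + 6624 = 6560)
R(t, S) = 2*S
g - (R(-2*6, -122) + (-56*(-44) + 9)) = 6560 - (2*(-122) + (-56*(-44) + 9)) = 6560 - (-244 + (2464 + 9)) = 6560 - (-244 + 2473) = 6560 - 1*2229 = 6560 - 2229 = 4331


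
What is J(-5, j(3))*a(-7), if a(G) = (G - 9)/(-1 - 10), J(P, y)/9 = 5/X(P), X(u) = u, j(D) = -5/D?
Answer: -144/11 ≈ -13.091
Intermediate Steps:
J(P, y) = 45/P (J(P, y) = 9*(5/P) = 45/P)
a(G) = 9/11 - G/11 (a(G) = (-9 + G)/(-11) = (-9 + G)*(-1/11) = 9/11 - G/11)
J(-5, j(3))*a(-7) = (45/(-5))*(9/11 - 1/11*(-7)) = (45*(-1/5))*(9/11 + 7/11) = -9*16/11 = -144/11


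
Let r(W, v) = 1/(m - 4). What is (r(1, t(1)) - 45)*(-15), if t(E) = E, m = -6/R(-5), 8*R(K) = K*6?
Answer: 2725/4 ≈ 681.25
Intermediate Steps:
R(K) = 3*K/4 (R(K) = (K*6)/8 = (6*K)/8 = 3*K/4)
m = 8/5 (m = -6/((3/4)*(-5)) = -6/(-15/4) = -6*(-4/15) = 8/5 ≈ 1.6000)
r(W, v) = -5/12 (r(W, v) = 1/(8/5 - 4) = 1/(-12/5) = -5/12)
(r(1, t(1)) - 45)*(-15) = (-5/12 - 45)*(-15) = -545/12*(-15) = 2725/4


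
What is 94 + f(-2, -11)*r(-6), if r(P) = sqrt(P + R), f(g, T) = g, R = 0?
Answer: 94 - 2*I*sqrt(6) ≈ 94.0 - 4.899*I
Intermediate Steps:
r(P) = sqrt(P) (r(P) = sqrt(P + 0) = sqrt(P))
94 + f(-2, -11)*r(-6) = 94 - 2*I*sqrt(6)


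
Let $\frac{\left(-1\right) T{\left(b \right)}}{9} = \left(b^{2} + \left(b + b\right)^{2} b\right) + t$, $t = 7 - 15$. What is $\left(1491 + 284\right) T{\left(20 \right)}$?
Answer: $-517462200$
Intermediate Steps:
$t = -8$
$T{\left(b \right)} = 72 - 36 b^{3} - 9 b^{2}$ ($T{\left(b \right)} = - 9 \left(\left(b^{2} + \left(b + b\right)^{2} b\right) - 8\right) = - 9 \left(\left(b^{2} + \left(2 b\right)^{2} b\right) - 8\right) = - 9 \left(\left(b^{2} + 4 b^{2} b\right) - 8\right) = - 9 \left(\left(b^{2} + 4 b^{3}\right) - 8\right) = - 9 \left(-8 + b^{2} + 4 b^{3}\right) = 72 - 36 b^{3} - 9 b^{2}$)
$\left(1491 + 284\right) T{\left(20 \right)} = \left(1491 + 284\right) \left(72 - 36 \cdot 20^{3} - 9 \cdot 20^{2}\right) = 1775 \left(72 - 288000 - 3600\right) = 1775 \left(-291528\right) = -517462200$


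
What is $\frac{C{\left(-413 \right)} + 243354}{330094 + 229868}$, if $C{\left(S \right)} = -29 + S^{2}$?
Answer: $\frac{15919}{21537} \approx 0.73915$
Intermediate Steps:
$\frac{C{\left(-413 \right)} + 243354}{330094 + 229868} = \frac{\left(-29 + \left(-413\right)^{2}\right) + 243354}{330094 + 229868} = \frac{\left(-29 + 170569\right) + 243354}{559962} = \left(170540 + 243354\right) \frac{1}{559962} = 413894 \cdot \frac{1}{559962} = \frac{15919}{21537}$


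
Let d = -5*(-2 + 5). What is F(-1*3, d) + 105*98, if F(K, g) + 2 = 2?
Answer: 10290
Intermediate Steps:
d = -15 (d = -5*3 = -15)
F(K, g) = 0 (F(K, g) = -2 + 2 = 0)
F(-1*3, d) + 105*98 = 0 + 105*98 = 0 + 10290 = 10290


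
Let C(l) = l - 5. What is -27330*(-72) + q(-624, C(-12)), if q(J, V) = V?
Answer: 1967743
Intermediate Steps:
C(l) = -5 + l
-27330*(-72) + q(-624, C(-12)) = -27330*(-72) + (-5 - 12) = 1967760 - 17 = 1967743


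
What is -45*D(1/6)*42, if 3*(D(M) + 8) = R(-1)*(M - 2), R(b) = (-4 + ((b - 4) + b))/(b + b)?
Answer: 20895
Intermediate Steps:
R(b) = (-8 + 2*b)/(2*b) (R(b) = (-4 + ((-4 + b) + b))/((2*b)) = (-4 + (-4 + 2*b))*(1/(2*b)) = (-8 + 2*b)*(1/(2*b)) = (-8 + 2*b)/(2*b))
D(M) = -34/3 + 5*M/3 (D(M) = -8 + (((-4 - 1)/(-1))*(M - 2))/3 = -8 + ((-1*(-5))*(-2 + M))/3 = -8 + (5*(-2 + M))/3 = -8 + (-10 + 5*M)/3 = -8 + (-10/3 + 5*M/3) = -34/3 + 5*M/3)
-45*D(1/6)*42 = -45*(-34/3 + (5/3)/6)*42 = -45*(-34/3 + (5/3)*(⅙))*42 = -45*(-34/3 + 5/18)*42 = -45*(-199/18)*42 = (995/2)*42 = 20895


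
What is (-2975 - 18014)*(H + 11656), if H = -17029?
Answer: 112773897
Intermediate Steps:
(-2975 - 18014)*(H + 11656) = (-2975 - 18014)*(-17029 + 11656) = -20989*(-5373) = 112773897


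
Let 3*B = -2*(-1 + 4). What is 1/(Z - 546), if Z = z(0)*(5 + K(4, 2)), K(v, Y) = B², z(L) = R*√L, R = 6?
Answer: -1/546 ≈ -0.0018315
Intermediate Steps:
B = -2 (B = (-2*(-1 + 4))/3 = (-2*3)/3 = (⅓)*(-6) = -2)
z(L) = 6*√L
K(v, Y) = 4 (K(v, Y) = (-2)² = 4)
Z = 0 (Z = (6*√0)*(5 + 4) = (6*0)*9 = 0*9 = 0)
1/(Z - 546) = 1/(0 - 546) = 1/(-546) = -1/546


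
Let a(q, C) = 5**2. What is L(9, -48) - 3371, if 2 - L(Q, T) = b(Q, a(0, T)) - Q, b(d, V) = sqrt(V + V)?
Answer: -3360 - 5*sqrt(2) ≈ -3367.1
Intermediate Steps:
a(q, C) = 25
b(d, V) = sqrt(2)*sqrt(V) (b(d, V) = sqrt(2*V) = sqrt(2)*sqrt(V))
L(Q, T) = 2 + Q - 5*sqrt(2) (L(Q, T) = 2 - (sqrt(2)*sqrt(25) - Q) = 2 - (sqrt(2)*5 - Q) = 2 - (5*sqrt(2) - Q) = 2 - (-Q + 5*sqrt(2)) = 2 + (Q - 5*sqrt(2)) = 2 + Q - 5*sqrt(2))
L(9, -48) - 3371 = (2 + 9 - 5*sqrt(2)) - 3371 = (11 - 5*sqrt(2)) - 3371 = -3360 - 5*sqrt(2)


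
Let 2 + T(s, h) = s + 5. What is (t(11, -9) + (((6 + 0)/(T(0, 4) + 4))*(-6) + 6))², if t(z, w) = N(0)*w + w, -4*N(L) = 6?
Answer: 5625/196 ≈ 28.699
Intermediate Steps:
N(L) = -3/2 (N(L) = -¼*6 = -3/2)
T(s, h) = 3 + s (T(s, h) = -2 + (s + 5) = -2 + (5 + s) = 3 + s)
t(z, w) = -w/2 (t(z, w) = -3*w/2 + w = -w/2)
(t(11, -9) + (((6 + 0)/(T(0, 4) + 4))*(-6) + 6))² = (-½*(-9) + (((6 + 0)/((3 + 0) + 4))*(-6) + 6))² = (9/2 + ((6/(3 + 4))*(-6) + 6))² = (9/2 + ((6/7)*(-6) + 6))² = (9/2 + (-36/7 + 6))² = (9/2 + 6/7)² = (75/14)² = 5625/196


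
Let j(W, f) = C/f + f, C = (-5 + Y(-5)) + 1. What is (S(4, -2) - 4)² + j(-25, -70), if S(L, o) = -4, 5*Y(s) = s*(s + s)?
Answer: -213/35 ≈ -6.0857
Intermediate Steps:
Y(s) = 2*s²/5 (Y(s) = (s*(s + s))/5 = (s*(2*s))/5 = (2*s²)/5 = 2*s²/5)
C = 6 (C = (-5 + (⅖)*(-5)²) + 1 = (-5 + (⅖)*25) + 1 = (-5 + 10) + 1 = 5 + 1 = 6)
j(W, f) = f + 6/f (j(W, f) = 6/f + f = f + 6/f)
(S(4, -2) - 4)² + j(-25, -70) = (-4 - 4)² + (-70 + 6/(-70)) = (-8)² + (-70 + 6*(-1/70)) = 64 + (-70 - 3/35) = 64 - 2453/35 = -213/35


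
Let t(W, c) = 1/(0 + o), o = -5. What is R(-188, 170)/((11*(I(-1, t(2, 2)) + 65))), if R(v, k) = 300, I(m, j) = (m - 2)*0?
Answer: 60/143 ≈ 0.41958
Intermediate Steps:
t(W, c) = -⅕ (t(W, c) = 1/(0 - 5) = 1/(-5) = -⅕)
I(m, j) = 0 (I(m, j) = (-2 + m)*0 = 0)
R(-188, 170)/((11*(I(-1, t(2, 2)) + 65))) = 300/((11*(0 + 65))) = 300/((11*65)) = 300/715 = 300*(1/715) = 60/143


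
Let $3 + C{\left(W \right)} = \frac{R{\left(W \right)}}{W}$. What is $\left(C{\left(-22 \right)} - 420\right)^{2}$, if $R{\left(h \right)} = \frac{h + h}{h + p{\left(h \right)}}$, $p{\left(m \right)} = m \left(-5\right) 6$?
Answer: $\frac{18207724096}{101761} \approx 1.7893 \cdot 10^{5}$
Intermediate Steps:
$p{\left(m \right)} = - 30 m$ ($p{\left(m \right)} = - 5 m 6 = - 30 m$)
$R{\left(h \right)} = - \frac{2}{29}$ ($R{\left(h \right)} = \frac{h + h}{h - 30 h} = \frac{2 h}{\left(-29\right) h} = 2 h \left(- \frac{1}{29 h}\right) = - \frac{2}{29}$)
$C{\left(W \right)} = -3 - \frac{2}{29 W}$
$\left(C{\left(-22 \right)} - 420\right)^{2} = \left(\left(-3 - \frac{2}{29 \left(-22\right)}\right) - 420\right)^{2} = \left(\left(-3 - - \frac{1}{319}\right) - 420\right)^{2} = \left(\left(-3 + \frac{1}{319}\right) - 420\right)^{2} = \left(- \frac{956}{319} - 420\right)^{2} = \left(- \frac{134936}{319}\right)^{2} = \frac{18207724096}{101761}$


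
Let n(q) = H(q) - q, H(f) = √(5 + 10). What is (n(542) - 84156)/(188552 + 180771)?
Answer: -84698/369323 + √15/369323 ≈ -0.22932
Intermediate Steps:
H(f) = √15
n(q) = √15 - q
(n(542) - 84156)/(188552 + 180771) = ((√15 - 1*542) - 84156)/(188552 + 180771) = ((√15 - 542) - 84156)/369323 = ((-542 + √15) - 84156)*(1/369323) = (-84698 + √15)*(1/369323) = -84698/369323 + √15/369323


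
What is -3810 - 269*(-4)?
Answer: -2734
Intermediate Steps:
-3810 - 269*(-4) = -3810 + 1076 = -2734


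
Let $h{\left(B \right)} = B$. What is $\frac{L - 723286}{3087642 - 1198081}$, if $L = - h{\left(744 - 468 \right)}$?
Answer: $- \frac{723562}{1889561} \approx -0.38293$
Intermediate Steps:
$L = -276$ ($L = - (744 - 468) = \left(-1\right) 276 = -276$)
$\frac{L - 723286}{3087642 - 1198081} = \frac{-276 - 723286}{3087642 - 1198081} = - \frac{723562}{1889561}$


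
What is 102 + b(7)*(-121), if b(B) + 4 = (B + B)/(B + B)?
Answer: 465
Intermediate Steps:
b(B) = -3 (b(B) = -4 + (B + B)/(B + B) = -4 + (2*B)/((2*B)) = -4 + (2*B)*(1/(2*B)) = -4 + 1 = -3)
102 + b(7)*(-121) = 102 - 3*(-121) = 102 + 363 = 465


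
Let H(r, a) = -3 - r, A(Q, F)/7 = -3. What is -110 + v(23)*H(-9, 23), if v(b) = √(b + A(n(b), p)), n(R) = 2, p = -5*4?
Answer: -110 + 6*√2 ≈ -101.51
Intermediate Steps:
p = -20
A(Q, F) = -21 (A(Q, F) = 7*(-3) = -21)
v(b) = √(-21 + b) (v(b) = √(b - 21) = √(-21 + b))
-110 + v(23)*H(-9, 23) = -110 + √(-21 + 23)*(-3 - 1*(-9)) = -110 + √2*(-3 + 9) = -110 + √2*6 = -110 + 6*√2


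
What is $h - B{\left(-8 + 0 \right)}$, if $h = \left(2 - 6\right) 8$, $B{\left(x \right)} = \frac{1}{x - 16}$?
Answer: $- \frac{767}{24} \approx -31.958$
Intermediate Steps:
$B{\left(x \right)} = \frac{1}{-16 + x}$
$h = -32$ ($h = \left(-4\right) 8 = -32$)
$h - B{\left(-8 + 0 \right)} = -32 - \frac{1}{-16 + \left(-8 + 0\right)} = -32 - \frac{1}{-16 - 8} = -32 - \frac{1}{-24} = -32 - - \frac{1}{24} = -32 + \frac{1}{24} = - \frac{767}{24}$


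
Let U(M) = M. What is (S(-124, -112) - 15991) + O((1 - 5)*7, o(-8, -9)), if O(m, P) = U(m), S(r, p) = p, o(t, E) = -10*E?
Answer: -16131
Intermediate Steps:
O(m, P) = m
(S(-124, -112) - 15991) + O((1 - 5)*7, o(-8, -9)) = (-112 - 15991) + (1 - 5)*7 = -16103 - 4*7 = -16103 - 28 = -16131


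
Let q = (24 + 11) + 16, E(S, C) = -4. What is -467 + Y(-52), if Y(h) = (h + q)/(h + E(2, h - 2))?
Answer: -26151/56 ≈ -466.98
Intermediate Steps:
q = 51 (q = 35 + 16 = 51)
Y(h) = (51 + h)/(-4 + h) (Y(h) = (h + 51)/(h - 4) = (51 + h)/(-4 + h))
-467 + Y(-52) = -467 + (51 - 52)/(-4 - 52) = -467 - 1/(-56) = -467 - 1/56*(-1) = -467 + 1/56 = -26151/56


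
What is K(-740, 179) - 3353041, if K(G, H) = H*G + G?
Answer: -3486241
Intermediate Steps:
K(G, H) = G + G*H (K(G, H) = G*H + G = G + G*H)
K(-740, 179) - 3353041 = -740*(1 + 179) - 3353041 = -740*180 - 3353041 = -133200 - 3353041 = -3486241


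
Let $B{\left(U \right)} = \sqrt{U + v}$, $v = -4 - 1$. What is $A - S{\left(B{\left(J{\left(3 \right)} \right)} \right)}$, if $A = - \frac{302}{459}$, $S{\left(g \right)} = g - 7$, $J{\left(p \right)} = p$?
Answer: $\frac{2911}{459} - i \sqrt{2} \approx 6.342 - 1.4142 i$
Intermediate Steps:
$v = -5$ ($v = -4 - 1 = -5$)
$B{\left(U \right)} = \sqrt{-5 + U}$ ($B{\left(U \right)} = \sqrt{U - 5} = \sqrt{-5 + U}$)
$S{\left(g \right)} = -7 + g$ ($S{\left(g \right)} = g - 7 = -7 + g$)
$A = - \frac{302}{459}$ ($A = \left(-302\right) \frac{1}{459} = - \frac{302}{459} \approx -0.65795$)
$A - S{\left(B{\left(J{\left(3 \right)} \right)} \right)} = - \frac{302}{459} - \left(-7 + \sqrt{-5 + 3}\right) = - \frac{302}{459} - \left(-7 + \sqrt{-2}\right) = - \frac{302}{459} - \left(-7 + i \sqrt{2}\right) = - \frac{302}{459} + \left(7 - i \sqrt{2}\right) = \frac{2911}{459} - i \sqrt{2}$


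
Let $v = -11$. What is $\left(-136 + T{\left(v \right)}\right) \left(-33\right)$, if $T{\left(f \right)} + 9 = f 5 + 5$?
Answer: $6435$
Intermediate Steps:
$T{\left(f \right)} = -4 + 5 f$ ($T{\left(f \right)} = -9 + \left(f 5 + 5\right) = -9 + \left(5 f + 5\right) = -9 + \left(5 + 5 f\right) = -4 + 5 f$)
$\left(-136 + T{\left(v \right)}\right) \left(-33\right) = \left(-136 + \left(-4 + 5 \left(-11\right)\right)\right) \left(-33\right) = \left(-136 - 59\right) \left(-33\right) = \left(-195\right) \left(-33\right) = 6435$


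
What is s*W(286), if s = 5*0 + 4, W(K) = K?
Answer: 1144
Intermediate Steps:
s = 4 (s = 0 + 4 = 4)
s*W(286) = 4*286 = 1144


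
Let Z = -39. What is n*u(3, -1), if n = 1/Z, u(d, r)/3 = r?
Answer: 1/13 ≈ 0.076923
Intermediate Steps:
u(d, r) = 3*r
n = -1/39 (n = 1/(-39) = -1/39 ≈ -0.025641)
n*u(3, -1) = -(-1)/13 = -1/39*(-3) = 1/13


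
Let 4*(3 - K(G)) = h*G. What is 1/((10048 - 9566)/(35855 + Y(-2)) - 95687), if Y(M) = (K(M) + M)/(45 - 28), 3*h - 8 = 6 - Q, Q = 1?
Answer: -3657229/349949222159 ≈ -1.0451e-5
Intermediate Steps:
h = 13/3 (h = 8/3 + (6 - 1*1)/3 = 8/3 + (6 - 1)/3 = 8/3 + (1/3)*5 = 8/3 + 5/3 = 13/3 ≈ 4.3333)
K(G) = 3 - 13*G/12
Y(M) = 3/17 - M/204 (Y(M) = ((3 - 13*M/12) + M)/(45 - 28) = (3 - M/12)/17 = (3 - M/12)*(1/17) = 3/17 - M/204)
1/((10048 - 9566)/(35855 + Y(-2)) - 95687) = 1/((10048 - 9566)/(35855 + (3/17 - 1/204*(-2))) - 95687) = 1/(482/(35855 + (3/17 + 1/102)) - 95687) = 1/(482/(35855 + 19/102) - 95687) = 1/(482/(3657229/102) - 95687) = 1/(482*(102/3657229) - 95687) = 1/(49164/3657229 - 95687) = 1/(-349949222159/3657229) = -3657229/349949222159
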